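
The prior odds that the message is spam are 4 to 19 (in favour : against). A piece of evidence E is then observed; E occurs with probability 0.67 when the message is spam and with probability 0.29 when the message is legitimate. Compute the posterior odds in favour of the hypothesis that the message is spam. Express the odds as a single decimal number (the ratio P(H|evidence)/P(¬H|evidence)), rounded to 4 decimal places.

Posterior odds ≈ 0.4864

Prior odds = 4/19 = 0.21053.
Likelihood ratio for E = 0.67/0.29 = 2.3103.
Posterior odds = prior odds × LR = 0.48639.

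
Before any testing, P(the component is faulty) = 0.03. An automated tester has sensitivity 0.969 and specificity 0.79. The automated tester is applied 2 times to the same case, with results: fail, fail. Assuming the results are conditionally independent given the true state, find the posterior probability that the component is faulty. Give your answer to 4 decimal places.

With H the event that the component is faulty, the joint likelihood of the observed sequence is P(data|H) = 0.969·0.969 = 0.93896 and P(data|¬H) = 0.21·0.21 = 0.044100.
Bayes: P(H|data) = 0.03·0.93896 / (0.03·0.93896 + 0.97·0.044100) = 0.028169/0.070946 = 0.3970.

Posterior P(H) ≈ 0.3970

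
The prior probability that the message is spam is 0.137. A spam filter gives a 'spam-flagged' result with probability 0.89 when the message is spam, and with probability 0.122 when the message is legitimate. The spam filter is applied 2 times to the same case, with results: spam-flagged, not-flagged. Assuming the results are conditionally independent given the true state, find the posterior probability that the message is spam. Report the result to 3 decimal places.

Posterior P(H) ≈ 0.127

With H the event that the message is spam, the joint likelihood of the observed sequence is P(data|H) = 0.89·0.11 = 0.097900 and P(data|¬H) = 0.122·0.878 = 0.10712.
Bayes: P(H|data) = 0.137·0.097900 / (0.137·0.097900 + 0.863·0.10712) = 0.013412/0.10585 = 0.1267.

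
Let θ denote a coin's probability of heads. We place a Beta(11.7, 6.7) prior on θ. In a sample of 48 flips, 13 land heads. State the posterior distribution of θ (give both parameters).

Posterior: Beta(24.7, 41.7)

Observing 13 successes and 35 failures updates Beta(11.7, 6.7) by adding the success and failure counts to the two shape parameters: α = 11.7+13 = 24.7, β = 6.7+35 = 41.7.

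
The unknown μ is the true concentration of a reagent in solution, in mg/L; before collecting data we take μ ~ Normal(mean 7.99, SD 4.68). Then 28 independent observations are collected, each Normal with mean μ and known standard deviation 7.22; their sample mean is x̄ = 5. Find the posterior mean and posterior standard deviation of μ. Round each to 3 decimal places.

Posterior mean ≈ 5.234; posterior SD ≈ 1.310

With known σ, the Normal prior is conjugate. Weight on the data is w = (n/σ²)/(n/σ² + 1/τ₀²) = 0.537135/(0.537135+0.0456571) = 0.92166.
Posterior mean = w·x̄ + (1−w)·μ₀ = 0.92166·5 + 0.078342·7.99 = 5.234. Posterior variance = 1/(0.537135+0.0456571) = 1.71588, so SD = 1.310.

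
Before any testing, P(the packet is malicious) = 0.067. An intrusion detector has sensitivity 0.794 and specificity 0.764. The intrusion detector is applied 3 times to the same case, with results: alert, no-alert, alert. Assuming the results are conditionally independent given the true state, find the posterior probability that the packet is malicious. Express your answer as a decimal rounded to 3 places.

Let H be the event that the packet is malicious; start with P(H) = 0.067. P('alert'|H) = 0.794, P('alert'|¬H) = 0.236.
Update on result 1 ('alert'): P(H) ← 0.794·0.0670 / (0.794·0.0670 + 0.236·0.9330) = 0.053198/0.27339 = 0.1946.
Update on result 2 ('no-alert'): P(H) ← 0.206·0.1946 / (0.206·0.1946 + 0.764·0.8054) = 0.040085/0.65542 = 0.0612.
Update on result 3 ('alert'): P(H) ← 0.794·0.0612 / (0.794·0.0612 + 0.236·0.9388) = 0.048561/0.27013 = 0.1798.

Posterior P(H) ≈ 0.180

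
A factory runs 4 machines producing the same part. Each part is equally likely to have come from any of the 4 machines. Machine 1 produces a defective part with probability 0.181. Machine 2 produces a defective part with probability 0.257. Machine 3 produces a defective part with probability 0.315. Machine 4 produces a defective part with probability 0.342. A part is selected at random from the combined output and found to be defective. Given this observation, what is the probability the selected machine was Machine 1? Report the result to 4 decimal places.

P(defective|M1) = 0.181; P(defective|M2) = 0.257; P(defective|M3) = 0.315; P(defective|M4) = 0.342.
Prior × likelihood for each source: 0.25·0.181=0.04525, 0.25·0.257=0.06425, 0.25·0.315=0.07875, 0.25·0.342=0.08550. Summing gives P(defective) = 0.27375.
P(Machine 1 | defective) = 0.04525 / 0.27375 = 0.1653.

Posterior probability ≈ 0.1653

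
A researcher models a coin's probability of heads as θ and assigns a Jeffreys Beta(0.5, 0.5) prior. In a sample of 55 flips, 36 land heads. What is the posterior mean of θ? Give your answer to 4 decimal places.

Posterior mean ≈ 0.6518

Observing 36 successes and 19 failures updates Beta(0.5, 0.5) by adding the success and failure counts to the two shape parameters: α = 0.5+36 = 36.5, β = 0.5+19 = 19.5.
Posterior mean = α/(α+β) = 36.5/56 = 0.6518.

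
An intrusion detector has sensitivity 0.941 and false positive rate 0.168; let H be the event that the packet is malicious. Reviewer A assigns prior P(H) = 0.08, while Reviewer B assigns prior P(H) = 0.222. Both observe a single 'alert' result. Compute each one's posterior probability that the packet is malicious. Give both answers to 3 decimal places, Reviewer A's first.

Reviewer A: 0.328; Reviewer B: 0.615

P('+'|H) = 0.941, P('+'|¬H) = 0.168.
Reviewer A: numerator 0.941·0.08 = 0.075280; evidence = 0.075280+0.168·0.92 = 0.22984; posterior = 0.328.
Reviewer B: numerator 0.941·0.222 = 0.20890; evidence = 0.20890+0.168·0.778 = 0.33961; posterior = 0.615.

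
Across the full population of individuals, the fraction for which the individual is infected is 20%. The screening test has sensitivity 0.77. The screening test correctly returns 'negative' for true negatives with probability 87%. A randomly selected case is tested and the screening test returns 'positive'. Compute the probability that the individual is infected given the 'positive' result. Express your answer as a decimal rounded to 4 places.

P(H | E) ≈ 0.5969

Write H for 'the individual is infected'. Prior odds H:¬H = 0.2/0.8 = 0.25000. For the 'positive' outcome, the likelihood ratio is 0.77/0.13 = 5.9231.
Posterior odds = 0.25000 × 5.9231 = 1.4808, so P(H|E) = 1.4808/(1+1.4808) = 0.5969.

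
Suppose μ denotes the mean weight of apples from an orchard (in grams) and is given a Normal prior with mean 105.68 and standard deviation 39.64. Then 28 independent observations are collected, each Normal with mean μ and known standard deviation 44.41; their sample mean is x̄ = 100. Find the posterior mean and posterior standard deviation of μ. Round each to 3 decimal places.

With known σ, the Normal prior is conjugate. Weight on the data is w = (n/σ²)/(n/σ² + 1/τ₀²) = 0.0141970/(0.0141970+0.00063640) = 0.95710.
Posterior mean = w·x̄ + (1−w)·μ₀ = 0.95710·100 + 0.042903·105.68 = 100.244. Posterior variance = 1/(0.0141970+0.00063640) = 67.4154, so SD = 8.211.

Posterior mean ≈ 100.244; posterior SD ≈ 8.211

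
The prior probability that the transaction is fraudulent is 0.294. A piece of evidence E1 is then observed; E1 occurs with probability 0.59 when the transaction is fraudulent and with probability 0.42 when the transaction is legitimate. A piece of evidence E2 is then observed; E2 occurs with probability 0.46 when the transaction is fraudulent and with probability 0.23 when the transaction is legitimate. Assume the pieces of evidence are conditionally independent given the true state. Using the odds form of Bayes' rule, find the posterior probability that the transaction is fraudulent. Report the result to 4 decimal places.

Prior odds = 0.294/(1−0.294) = 0.41643. In log-odds, ln(0.41643) = -0.87604.
Add log likelihood ratios: ln(1.4048) + ln(2.0000) = 1.0330.
Posterior log-odds = 0.15698, so posterior odds = exp(0.15698) = 1.1700. Converting, P(H|E) = 1.1700/2.1700 = 0.5392.

Posterior probability ≈ 0.5392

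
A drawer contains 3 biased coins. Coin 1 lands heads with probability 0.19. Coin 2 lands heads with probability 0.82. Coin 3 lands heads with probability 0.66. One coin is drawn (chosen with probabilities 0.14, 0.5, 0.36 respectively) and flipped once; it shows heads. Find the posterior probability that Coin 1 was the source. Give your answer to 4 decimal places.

Tabulate prior·likelihood by source: [1] prior 0.14, lik 0.19, product 0.02660; [2] prior 0.5, lik 0.82, product 0.4100; [3] prior 0.36, lik 0.66, product 0.2376.
Normalizing constant = 0.67420; the posterior for Coin 1 is its product over the sum, 0.02660/0.67420 = 0.0395.

Posterior probability ≈ 0.0395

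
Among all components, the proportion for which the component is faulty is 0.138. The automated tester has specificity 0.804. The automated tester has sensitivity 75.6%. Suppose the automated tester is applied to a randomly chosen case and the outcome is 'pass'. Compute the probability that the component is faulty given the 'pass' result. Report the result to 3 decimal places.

Write H for 'the component is faulty'. Prior odds H:¬H = 0.138/0.862 = 0.16009. For the 'pass' outcome, the likelihood ratio is 0.244/0.804 = 0.30348.
Posterior odds = 0.16009 × 0.30348 = 0.048585, so P(H|E) = 0.048585/(1+0.048585) = 0.046.

P(H | E) ≈ 0.046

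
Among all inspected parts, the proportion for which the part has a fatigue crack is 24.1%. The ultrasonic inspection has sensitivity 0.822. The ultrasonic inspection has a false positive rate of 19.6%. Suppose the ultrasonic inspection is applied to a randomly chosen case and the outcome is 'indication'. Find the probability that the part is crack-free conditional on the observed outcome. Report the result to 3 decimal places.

P(¬H | E) ≈ 0.429

Let H be the event that the part has a fatigue crack. P(H) = 0.241, so P(¬H) = 0.759. With E the 'indication' result, P(E|H) = 0.822 and P(E|¬H) = 0.196.
P(E) = 0.822·0.241 + 0.196·0.759 = 0.19810 + 0.14876 = 0.34687.
By Bayes' theorem, P(H|E) = 0.19810 / 0.34687 = 0.571. Hence P(¬H|E) = 1 − 0.571 = 0.429.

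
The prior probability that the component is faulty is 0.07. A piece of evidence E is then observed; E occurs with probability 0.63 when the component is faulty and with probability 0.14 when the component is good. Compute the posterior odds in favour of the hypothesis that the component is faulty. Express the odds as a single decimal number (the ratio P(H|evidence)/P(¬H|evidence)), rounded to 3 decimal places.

Posterior odds ≈ 0.339

Prior odds = 0.07/(1−0.07) = 0.075269.
Likelihood ratio for E = 0.63/0.14 = 4.5000.
Posterior odds = prior odds × LR = 0.33871.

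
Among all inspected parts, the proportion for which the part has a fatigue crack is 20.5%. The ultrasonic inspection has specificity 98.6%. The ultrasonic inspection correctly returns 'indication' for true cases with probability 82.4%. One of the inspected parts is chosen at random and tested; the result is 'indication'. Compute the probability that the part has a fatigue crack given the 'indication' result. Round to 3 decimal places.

P(H | E) ≈ 0.938

Write H for 'the part has a fatigue crack'. Prior odds H:¬H = 0.205/0.795 = 0.25786. For the 'indication' outcome, the likelihood ratio is 0.824/0.014 = 58.857.
Posterior odds = 0.25786 × 58.857 = 15.177, so P(H|E) = 15.177/(1+15.177) = 0.938.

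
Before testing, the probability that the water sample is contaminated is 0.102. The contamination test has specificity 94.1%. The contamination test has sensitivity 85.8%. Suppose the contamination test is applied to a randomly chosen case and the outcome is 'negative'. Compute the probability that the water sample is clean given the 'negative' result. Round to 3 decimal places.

Let H be the event that the water sample is contaminated. P(H) = 0.102, so P(¬H) = 0.898. With E the 'negative' result, P(E|H) = 0.142 and P(E|¬H) = 0.941.
P(E) = 0.142·0.102 + 0.941·0.898 = 0.014484 + 0.84502 = 0.85950.
By Bayes' theorem, P(H|E) = 0.014484 / 0.85950 = 0.017. Hence P(¬H|E) = 1 − 0.017 = 0.983.

P(¬H | E) ≈ 0.983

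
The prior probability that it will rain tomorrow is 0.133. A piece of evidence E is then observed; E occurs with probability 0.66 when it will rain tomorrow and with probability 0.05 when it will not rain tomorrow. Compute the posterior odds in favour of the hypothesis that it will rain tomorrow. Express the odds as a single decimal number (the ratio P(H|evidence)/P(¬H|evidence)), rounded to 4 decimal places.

Prior odds = 0.133/(1−0.133) = 0.15340. In log-odds, ln(0.15340) = -1.8747.
Add log likelihood ratio: ln(13.200) = 2.5802.
Posterior log-odds = 0.70553, so posterior odds = exp(0.70553) = 2.0249.

Posterior odds ≈ 2.0249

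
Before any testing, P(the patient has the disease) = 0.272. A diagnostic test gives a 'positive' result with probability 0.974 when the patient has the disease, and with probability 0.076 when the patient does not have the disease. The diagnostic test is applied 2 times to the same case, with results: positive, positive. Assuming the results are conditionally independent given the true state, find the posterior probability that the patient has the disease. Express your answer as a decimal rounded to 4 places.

Let H be the event that the patient has the disease; start with P(H) = 0.272. P('positive'|H) = 0.974, P('positive'|¬H) = 0.076.
Update on result 1 ('positive'): P(H) ← 0.974·0.2720 / (0.974·0.2720 + 0.076·0.7280) = 0.26493/0.32026 = 0.8272.
Update on result 2 ('positive'): P(H) ← 0.974·0.8272 / (0.974·0.8272 + 0.076·0.1728) = 0.80573/0.81886 = 0.9840.

Posterior P(H) ≈ 0.9840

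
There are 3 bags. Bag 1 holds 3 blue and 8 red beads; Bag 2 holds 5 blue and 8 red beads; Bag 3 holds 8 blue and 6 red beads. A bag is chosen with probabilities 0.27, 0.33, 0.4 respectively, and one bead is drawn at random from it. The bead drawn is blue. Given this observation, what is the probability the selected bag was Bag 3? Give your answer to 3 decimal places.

Tabulate prior·likelihood by source: [1] prior 0.27, lik 0.2727, product 0.07364; [2] prior 0.33, lik 0.3846, product 0.1269; [3] prior 0.4, lik 0.5714, product 0.2286.
Normalizing constant = 0.42913; the posterior for Bag 3 is its product over the sum, 0.2286/0.42913 = 0.533.

Posterior probability ≈ 0.533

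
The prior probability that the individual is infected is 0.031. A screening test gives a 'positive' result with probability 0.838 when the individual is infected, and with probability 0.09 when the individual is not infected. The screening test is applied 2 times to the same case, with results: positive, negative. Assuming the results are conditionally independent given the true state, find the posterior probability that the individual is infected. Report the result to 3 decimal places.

With H the event that the individual is infected, the joint likelihood of the observed sequence is P(data|H) = 0.838·0.162 = 0.13576 and P(data|¬H) = 0.09·0.91 = 0.081900.
Bayes: P(H|data) = 0.031·0.13576 / (0.031·0.13576 + 0.969·0.081900) = 0.0042084/0.083570 = 0.0504.

Posterior P(H) ≈ 0.050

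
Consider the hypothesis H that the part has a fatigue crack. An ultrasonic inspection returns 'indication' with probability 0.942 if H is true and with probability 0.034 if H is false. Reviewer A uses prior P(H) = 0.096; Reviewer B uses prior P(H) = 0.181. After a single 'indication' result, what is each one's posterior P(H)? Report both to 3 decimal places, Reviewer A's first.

Reviewer A: 0.746; Reviewer B: 0.860

The likelihood ratio for an 'indication' result is 0.942/0.034 = 27.706.
Reviewer A: prior odds 0.096/0.904 = 0.10619; posterior odds 2.9422; posterior probability 0.746.
Reviewer B: prior odds 0.181/0.819 = 0.22100; posterior odds 6.1230; posterior probability 0.860.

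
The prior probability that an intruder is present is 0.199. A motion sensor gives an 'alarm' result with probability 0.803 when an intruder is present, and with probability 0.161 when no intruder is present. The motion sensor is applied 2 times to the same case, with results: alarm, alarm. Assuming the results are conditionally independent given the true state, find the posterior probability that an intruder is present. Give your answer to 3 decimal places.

Let H be the event that an intruder is present; start with P(H) = 0.199. P('alarm'|H) = 0.803, P('alarm'|¬H) = 0.161.
Update on result 1 ('alarm'): P(H) ← 0.803·0.1990 / (0.803·0.1990 + 0.161·0.8010) = 0.15980/0.28876 = 0.5534.
Update on result 2 ('alarm'): P(H) ← 0.803·0.5534 / (0.803·0.5534 + 0.161·0.4466) = 0.44438/0.51628 = 0.8607.

Posterior P(H) ≈ 0.861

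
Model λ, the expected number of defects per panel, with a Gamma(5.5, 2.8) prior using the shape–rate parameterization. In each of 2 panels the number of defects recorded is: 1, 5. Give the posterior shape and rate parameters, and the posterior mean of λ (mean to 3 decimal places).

Posterior: Gamma(shape=11.5, rate=4.8); mean ≈ 2.396

The Poisson likelihood adds the total count to the shape and the number of exposure periods to the rate. Here ∑xᵢ = 6 and n = 2, so shape 5.5→11.5 and rate 2.8→4.8.
E[λ | data] = 11.5/4.8 = 2.396.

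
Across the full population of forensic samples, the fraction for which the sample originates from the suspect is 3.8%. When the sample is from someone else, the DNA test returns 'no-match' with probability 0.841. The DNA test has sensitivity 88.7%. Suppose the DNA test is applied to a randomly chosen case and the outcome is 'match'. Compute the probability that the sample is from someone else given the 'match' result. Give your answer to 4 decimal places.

Write H for 'the sample originates from the suspect'. Prior odds H:¬H = 0.038/0.962 = 0.039501. For the 'match' outcome, the likelihood ratio is 0.887/0.159 = 5.5786.
Posterior odds = 0.039501 × 5.5786 = 0.22036, so P(H|E) = 0.22036/(1+0.22036) = 0.1806. Then P(¬H|E) = 1 − 0.1806 = 0.8194.

P(¬H | E) ≈ 0.8194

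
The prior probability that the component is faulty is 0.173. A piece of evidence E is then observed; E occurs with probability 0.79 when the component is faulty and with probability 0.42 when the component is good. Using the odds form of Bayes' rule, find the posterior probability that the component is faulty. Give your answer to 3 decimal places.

Prior odds = 0.173/(1−0.173) = 0.20919.
Likelihood ratio for E = 0.79/0.42 = 1.8810.
Posterior odds = prior odds × LR = 0.39348.
Posterior probability = odds/(1+odds) = 0.39348/1.3935 = 0.282.

Posterior probability ≈ 0.282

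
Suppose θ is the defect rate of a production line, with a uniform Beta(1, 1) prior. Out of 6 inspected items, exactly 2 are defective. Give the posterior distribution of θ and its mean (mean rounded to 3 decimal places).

Posterior: Beta(3, 5); mean ≈ 0.375

The binomial likelihood is conjugate to the Beta prior: with 2 successes and 4 failures, the posterior is Beta(1+2, 1+4) = Beta(3, 5).
Posterior mean = α/(α+β) = 3/8 = 0.375.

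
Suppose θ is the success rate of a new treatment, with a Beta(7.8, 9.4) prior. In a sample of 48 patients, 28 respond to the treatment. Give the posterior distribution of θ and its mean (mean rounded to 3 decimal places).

The binomial likelihood is conjugate to the Beta prior: with 28 successes and 20 failures, the posterior is Beta(7.8+28, 9.4+20) = Beta(35.8, 29.4).
Posterior mean = α/(α+β) = 35.8/65.2 = 0.549.

Posterior: Beta(35.8, 29.4); mean ≈ 0.549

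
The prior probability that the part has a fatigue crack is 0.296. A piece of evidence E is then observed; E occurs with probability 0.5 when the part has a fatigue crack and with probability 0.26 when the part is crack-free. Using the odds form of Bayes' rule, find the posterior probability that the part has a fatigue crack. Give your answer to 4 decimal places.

Posterior probability ≈ 0.4471

Prior odds = 0.296/(1−0.296) = 0.42045. In log-odds, ln(0.42045) = -0.86642.
Add log likelihood ratio: ln(1.9231) = 0.65393.
Posterior log-odds = -0.21249, so posterior odds = exp(-0.21249) = 0.80857. Converting, P(H|E) = 0.80857/1.8086 = 0.4471.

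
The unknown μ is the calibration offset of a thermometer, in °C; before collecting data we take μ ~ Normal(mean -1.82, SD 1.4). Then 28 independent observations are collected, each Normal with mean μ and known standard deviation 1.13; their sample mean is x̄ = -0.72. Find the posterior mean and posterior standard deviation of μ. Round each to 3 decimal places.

Posterior mean ≈ -0.745; posterior SD ≈ 0.211

Prior precision 1/τ₀² = 1/1.4² = 0.510204; data precision n/σ² = 28/1.13² = 21.9281.
Posterior precision = 0.510204 + 21.9281 = 22.4383, giving posterior SD = 1/√22.4383 = 0.211.
Posterior mean = (0.510204·-1.82 + 21.9281·-0.72) / 22.4383 = -0.745.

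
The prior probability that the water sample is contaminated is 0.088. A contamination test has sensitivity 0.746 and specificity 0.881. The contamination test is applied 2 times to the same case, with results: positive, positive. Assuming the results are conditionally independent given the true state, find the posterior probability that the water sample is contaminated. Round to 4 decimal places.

Posterior P(H) ≈ 0.7913

With H the event that the water sample is contaminated, the joint likelihood of the observed sequence is P(data|H) = 0.746·0.746 = 0.55652 and P(data|¬H) = 0.119·0.119 = 0.014161.
Bayes: P(H|data) = 0.088·0.55652 / (0.088·0.55652 + 0.912·0.014161) = 0.048973/0.061888 = 0.7913.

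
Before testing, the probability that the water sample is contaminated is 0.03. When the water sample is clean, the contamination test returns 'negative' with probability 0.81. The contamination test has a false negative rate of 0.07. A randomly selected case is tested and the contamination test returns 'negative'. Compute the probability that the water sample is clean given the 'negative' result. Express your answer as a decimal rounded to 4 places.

Let H be the event that the water sample is contaminated. P(H) = 0.03, so P(¬H) = 0.97. With E the 'negative' result, P(E|H) = 0.07 and P(E|¬H) = 0.81.
P(E) = 0.07·0.03 + 0.81·0.97 = 0.0021000 + 0.78570 = 0.78780.
By Bayes' theorem, P(H|E) = 0.0021000 / 0.78780 = 0.0027. Hence P(¬H|E) = 1 − 0.0027 = 0.9973.

P(¬H | E) ≈ 0.9973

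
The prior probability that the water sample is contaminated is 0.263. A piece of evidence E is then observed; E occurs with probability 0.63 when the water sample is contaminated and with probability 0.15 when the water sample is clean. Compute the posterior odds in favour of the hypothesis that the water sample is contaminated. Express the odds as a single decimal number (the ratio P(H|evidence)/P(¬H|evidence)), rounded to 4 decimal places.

Prior odds = 0.263/(1−0.263) = 0.35685.
Likelihood ratio for E = 0.63/0.15 = 4.2000.
Posterior odds = prior odds × LR = 1.4988.

Posterior odds ≈ 1.4988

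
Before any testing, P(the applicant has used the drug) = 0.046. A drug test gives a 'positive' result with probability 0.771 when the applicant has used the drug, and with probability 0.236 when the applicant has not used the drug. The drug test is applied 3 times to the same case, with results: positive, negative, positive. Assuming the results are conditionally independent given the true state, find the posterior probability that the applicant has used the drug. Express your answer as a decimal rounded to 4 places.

Posterior P(H) ≈ 0.1336

With H the event that the applicant has used the drug, the joint likelihood of the observed sequence is P(data|H) = 0.771·0.229·0.771 = 0.13613 and P(data|¬H) = 0.236·0.764·0.236 = 0.042552.
Bayes: P(H|data) = 0.046·0.13613 / (0.046·0.13613 + 0.954·0.042552) = 0.0062618/0.046856 = 0.1336.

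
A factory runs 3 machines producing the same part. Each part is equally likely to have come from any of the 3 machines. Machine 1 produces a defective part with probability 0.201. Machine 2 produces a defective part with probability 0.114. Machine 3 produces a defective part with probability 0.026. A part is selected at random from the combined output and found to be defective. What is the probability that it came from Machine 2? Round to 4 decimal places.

Tabulate prior·likelihood by source: [1] prior 0.333333, lik 0.201, product 0.06700; [2] prior 0.333333, lik 0.114, product 0.03800; [3] prior 0.333333, lik 0.026, product 0.008667.
Normalizing constant = 0.11367; the posterior for Machine 2 is its product over the sum, 0.03800/0.11367 = 0.3343.

Posterior probability ≈ 0.3343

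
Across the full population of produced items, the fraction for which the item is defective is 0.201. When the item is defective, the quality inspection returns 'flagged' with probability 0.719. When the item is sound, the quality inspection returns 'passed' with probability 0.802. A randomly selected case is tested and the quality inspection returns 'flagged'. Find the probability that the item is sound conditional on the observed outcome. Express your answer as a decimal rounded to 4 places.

Write H for 'the item is defective'. Prior odds H:¬H = 0.201/0.799 = 0.25156. For the 'flagged' outcome, the likelihood ratio is 0.719/0.198 = 3.6313.
Posterior odds = 0.25156 × 3.6313 = 0.91351, so P(H|E) = 0.91351/(1+0.91351) = 0.4774. Then P(¬H|E) = 1 − 0.4774 = 0.5226.

P(¬H | E) ≈ 0.5226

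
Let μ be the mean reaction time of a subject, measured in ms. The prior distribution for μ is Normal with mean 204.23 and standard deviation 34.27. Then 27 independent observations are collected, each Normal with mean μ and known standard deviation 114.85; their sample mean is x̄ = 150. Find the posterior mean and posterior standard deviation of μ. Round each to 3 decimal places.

Posterior mean ≈ 165.931; posterior SD ≈ 18.575

Prior precision 1/τ₀² = 1/34.27² = 0.00085147; data precision n/σ² = 27/114.85² = 0.00204692.
Posterior precision = 0.00085147 + 0.00204692 = 0.00289840, giving posterior SD = 1/√0.00289840 = 18.575.
Posterior mean = (0.00085147·204.23 + 0.00204692·150) / 0.00289840 = 165.931.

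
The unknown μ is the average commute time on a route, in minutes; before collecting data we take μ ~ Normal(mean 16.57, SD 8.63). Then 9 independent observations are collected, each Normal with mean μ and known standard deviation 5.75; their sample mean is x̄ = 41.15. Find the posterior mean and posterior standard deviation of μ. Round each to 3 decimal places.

With known σ, the Normal prior is conjugate. Weight on the data is w = (n/σ²)/(n/σ² + 1/τ₀²) = 0.272212/(0.272212+0.0134270) = 0.95299.
Posterior mean = w·x̄ + (1−w)·μ₀ = 0.95299·41.15 + 0.047007·16.57 = 39.995. Posterior variance = 1/(0.272212+0.0134270) = 3.50093, so SD = 1.871.

Posterior mean ≈ 39.995; posterior SD ≈ 1.871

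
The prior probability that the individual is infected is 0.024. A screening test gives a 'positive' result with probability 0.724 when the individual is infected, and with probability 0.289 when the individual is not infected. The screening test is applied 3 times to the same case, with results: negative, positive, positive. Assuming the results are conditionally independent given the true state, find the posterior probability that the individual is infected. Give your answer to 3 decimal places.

Let H be the event that the individual is infected; start with P(H) = 0.024. P('positive'|H) = 0.724, P('positive'|¬H) = 0.289.
Update on result 1 ('negative'): P(H) ← 0.276·0.0240 / (0.276·0.0240 + 0.711·0.9760) = 0.0066240/0.70056 = 0.0095.
Update on result 2 ('positive'): P(H) ← 0.724·0.0095 / (0.724·0.0095 + 0.289·0.9905) = 0.0068456/0.29311 = 0.0234.
Update on result 3 ('positive'): P(H) ← 0.724·0.0234 / (0.724·0.0234 + 0.289·0.9766) = 0.016909/0.29916 = 0.0565.

Posterior P(H) ≈ 0.057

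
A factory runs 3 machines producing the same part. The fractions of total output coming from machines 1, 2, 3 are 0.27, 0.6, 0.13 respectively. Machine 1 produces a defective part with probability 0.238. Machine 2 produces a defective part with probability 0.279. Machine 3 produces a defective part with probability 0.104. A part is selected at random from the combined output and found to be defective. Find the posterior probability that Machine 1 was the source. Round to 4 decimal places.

P(defective|M1) = 0.238; P(defective|M2) = 0.279; P(defective|M3) = 0.104.
Prior × likelihood for each source: 0.27·0.238=0.06426, 0.6·0.279=0.1674, 0.13·0.104=0.01352. Summing gives P(defective) = 0.24518.
P(Machine 1 | defective) = 0.06426 / 0.24518 = 0.2621.

Posterior probability ≈ 0.2621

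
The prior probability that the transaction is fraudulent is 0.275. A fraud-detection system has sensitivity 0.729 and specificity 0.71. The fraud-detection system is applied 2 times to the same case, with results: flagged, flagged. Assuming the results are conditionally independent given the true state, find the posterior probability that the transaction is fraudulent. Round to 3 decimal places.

Posterior P(H) ≈ 0.706

With H the event that the transaction is fraudulent, the joint likelihood of the observed sequence is P(data|H) = 0.729·0.729 = 0.53144 and P(data|¬H) = 0.29·0.29 = 0.084100.
Bayes: P(H|data) = 0.275·0.53144 / (0.275·0.53144 + 0.725·0.084100) = 0.14615/0.20712 = 0.7056.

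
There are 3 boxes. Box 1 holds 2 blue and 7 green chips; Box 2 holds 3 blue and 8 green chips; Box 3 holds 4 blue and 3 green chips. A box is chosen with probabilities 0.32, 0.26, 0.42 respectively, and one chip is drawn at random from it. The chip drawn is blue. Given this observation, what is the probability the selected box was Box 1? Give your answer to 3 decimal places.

Tabulate prior·likelihood by source: [1] prior 0.32, lik 0.2222, product 0.07111; [2] prior 0.26, lik 0.2727, product 0.07091; [3] prior 0.42, lik 0.5714, product 0.2400.
Normalizing constant = 0.38202; the posterior for Box 1 is its product over the sum, 0.07111/0.38202 = 0.186.

Posterior probability ≈ 0.186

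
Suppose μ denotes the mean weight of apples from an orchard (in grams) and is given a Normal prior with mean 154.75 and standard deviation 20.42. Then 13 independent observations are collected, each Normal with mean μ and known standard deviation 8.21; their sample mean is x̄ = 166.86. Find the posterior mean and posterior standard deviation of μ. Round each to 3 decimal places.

With known σ, the Normal prior is conjugate. Weight on the data is w = (n/σ²)/(n/σ² + 1/τ₀²) = 0.192867/(0.192867+0.00239822) = 0.98772.
Posterior mean = w·x̄ + (1−w)·μ₀ = 0.98772·166.86 + 0.012282·154.75 = 166.711. Posterior variance = 1/(0.192867+0.00239822) = 5.12125, so SD = 2.263.

Posterior mean ≈ 166.711; posterior SD ≈ 2.263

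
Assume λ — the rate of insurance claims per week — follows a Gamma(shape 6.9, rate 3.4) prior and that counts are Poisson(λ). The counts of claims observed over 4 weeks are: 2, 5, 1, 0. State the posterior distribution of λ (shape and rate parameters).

Posterior: Gamma(shape=14.9, rate=7.4)

Total count ∑xᵢ = 8 over n = 4 weeks.
Gamma is conjugate to the Poisson likelihood: posterior is Gamma(shape = 6.9+8 = 14.9, rate = 3.4+4 = 7.4).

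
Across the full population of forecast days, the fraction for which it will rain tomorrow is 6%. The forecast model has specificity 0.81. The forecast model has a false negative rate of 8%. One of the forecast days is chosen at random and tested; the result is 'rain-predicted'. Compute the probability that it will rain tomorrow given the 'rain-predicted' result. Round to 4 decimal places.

P(H | E) ≈ 0.2361

Write H for 'it will rain tomorrow'. Prior odds H:¬H = 0.06/0.94 = 0.063830. For the 'rain-predicted' outcome, the likelihood ratio is 0.92/0.19 = 4.8421.
Posterior odds = 0.063830 × 4.8421 = 0.30907, so P(H|E) = 0.30907/(1+0.30907) = 0.2361.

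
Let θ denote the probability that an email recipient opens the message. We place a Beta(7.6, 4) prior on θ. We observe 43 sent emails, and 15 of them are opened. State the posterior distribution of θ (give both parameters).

Observing 15 successes and 28 failures updates Beta(7.6, 4) by adding the success and failure counts to the two shape parameters: α = 7.6+15 = 22.6, β = 4+28 = 32.

Posterior: Beta(22.6, 32)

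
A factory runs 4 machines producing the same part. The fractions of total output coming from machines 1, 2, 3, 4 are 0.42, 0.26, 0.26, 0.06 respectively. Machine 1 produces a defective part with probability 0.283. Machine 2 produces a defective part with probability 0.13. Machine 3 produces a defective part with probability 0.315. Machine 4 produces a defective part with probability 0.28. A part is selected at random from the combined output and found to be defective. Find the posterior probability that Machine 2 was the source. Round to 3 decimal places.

Tabulate prior·likelihood by source: [1] prior 0.42, lik 0.283, product 0.1189; [2] prior 0.26, lik 0.13, product 0.03380; [3] prior 0.26, lik 0.315, product 0.08190; [4] prior 0.06, lik 0.28, product 0.01680.
Normalizing constant = 0.25136; the posterior for Machine 2 is its product over the sum, 0.03380/0.25136 = 0.134.

Posterior probability ≈ 0.134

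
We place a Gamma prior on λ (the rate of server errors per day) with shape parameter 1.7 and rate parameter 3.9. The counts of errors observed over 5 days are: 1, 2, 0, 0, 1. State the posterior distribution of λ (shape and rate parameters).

Total count ∑xᵢ = 4 over n = 5 days.
Gamma is conjugate to the Poisson likelihood: posterior is Gamma(shape = 1.7+4 = 5.7, rate = 3.9+5 = 8.9).

Posterior: Gamma(shape=5.7, rate=8.9)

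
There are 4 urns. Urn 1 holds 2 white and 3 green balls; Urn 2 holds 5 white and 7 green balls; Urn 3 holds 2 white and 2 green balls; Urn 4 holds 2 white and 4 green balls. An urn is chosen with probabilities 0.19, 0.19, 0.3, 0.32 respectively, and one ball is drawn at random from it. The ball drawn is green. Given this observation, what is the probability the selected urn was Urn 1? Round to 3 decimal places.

P(green|Urn 1) = 0.6; P(green|Urn 2) = 0.5833; P(green|Urn 3) = 0.5; P(green|Urn 4) = 0.6667.
Prior × likelihood for each source: 0.19·0.6=0.1140, 0.19·0.5833=0.1108, 0.3·0.5=0.1500, 0.32·0.6667=0.2133. Summing gives P(green) = 0.58817.
P(Urn 1 | green) = 0.1140 / 0.58817 = 0.194.

Posterior probability ≈ 0.194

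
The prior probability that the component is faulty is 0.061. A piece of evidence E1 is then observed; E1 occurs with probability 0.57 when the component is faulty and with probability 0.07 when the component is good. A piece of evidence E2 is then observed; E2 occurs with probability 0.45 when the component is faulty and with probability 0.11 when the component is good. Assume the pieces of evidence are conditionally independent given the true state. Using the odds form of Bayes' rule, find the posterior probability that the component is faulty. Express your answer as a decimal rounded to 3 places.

Posterior probability ≈ 0.684

Prior odds = 0.061/(1−0.061) = 0.064963.
Likelihood ratio for E1 = 0.57/0.07 = 8.1429.
Likelihood ratio for E2 = 0.45/0.11 = 4.0909.
Posterior odds = prior odds × LR₁ × LR₂ = 2.1640.
Posterior probability = odds/(1+odds) = 2.1640/3.1640 = 0.684.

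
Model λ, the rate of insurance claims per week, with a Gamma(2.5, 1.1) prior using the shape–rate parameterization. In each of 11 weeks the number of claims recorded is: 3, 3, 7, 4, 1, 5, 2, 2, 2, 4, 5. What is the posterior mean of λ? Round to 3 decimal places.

Posterior mean ≈ 3.347

Total count ∑xᵢ = 38 over n = 11 weeks.
Gamma is conjugate to the Poisson likelihood: posterior is Gamma(shape = 2.5+38 = 40.5, rate = 1.1+11 = 12.1).
E[λ | data] = 40.5/12.1 = 3.347.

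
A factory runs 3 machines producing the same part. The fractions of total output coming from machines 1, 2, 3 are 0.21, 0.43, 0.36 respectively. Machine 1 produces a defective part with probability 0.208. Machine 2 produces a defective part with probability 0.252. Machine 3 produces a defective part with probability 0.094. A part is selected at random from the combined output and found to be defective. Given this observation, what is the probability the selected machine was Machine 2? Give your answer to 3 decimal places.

Tabulate prior·likelihood by source: [1] prior 0.21, lik 0.208, product 0.04368; [2] prior 0.43, lik 0.252, product 0.1084; [3] prior 0.36, lik 0.094, product 0.03384.
Normalizing constant = 0.18588; the posterior for Machine 2 is its product over the sum, 0.1084/0.18588 = 0.583.

Posterior probability ≈ 0.583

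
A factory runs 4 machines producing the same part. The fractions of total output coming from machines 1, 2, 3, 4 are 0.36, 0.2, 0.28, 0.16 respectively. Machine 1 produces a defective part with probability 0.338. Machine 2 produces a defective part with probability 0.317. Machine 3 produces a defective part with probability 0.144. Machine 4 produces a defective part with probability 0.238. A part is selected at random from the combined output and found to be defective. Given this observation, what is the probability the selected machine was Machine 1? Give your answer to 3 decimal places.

Tabulate prior·likelihood by source: [1] prior 0.36, lik 0.338, product 0.1217; [2] prior 0.2, lik 0.317, product 0.06340; [3] prior 0.28, lik 0.144, product 0.04032; [4] prior 0.16, lik 0.238, product 0.03808.
Normalizing constant = 0.26348; the posterior for Machine 1 is its product over the sum, 0.1217/0.26348 = 0.462.

Posterior probability ≈ 0.462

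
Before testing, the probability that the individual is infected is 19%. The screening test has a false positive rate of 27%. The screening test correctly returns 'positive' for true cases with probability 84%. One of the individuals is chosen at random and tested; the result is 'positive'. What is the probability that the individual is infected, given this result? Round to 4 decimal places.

Let H be the event that the individual is infected. P(H) = 0.19, so P(¬H) = 0.81. With E the 'positive' result, P(E|H) = 0.84 and P(E|¬H) = 0.27.
P(E) = 0.84·0.19 + 0.27·0.81 = 0.15960 + 0.21870 = 0.37830.
By Bayes' theorem, P(H|E) = 0.15960 / 0.37830 = 0.4219.

P(H | E) ≈ 0.4219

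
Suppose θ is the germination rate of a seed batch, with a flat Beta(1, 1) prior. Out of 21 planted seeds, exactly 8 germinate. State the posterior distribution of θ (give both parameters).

Posterior: Beta(9, 14)

Observing 8 successes and 13 failures updates Beta(1, 1) by adding the success and failure counts to the two shape parameters: α = 1+8 = 9, β = 1+13 = 14.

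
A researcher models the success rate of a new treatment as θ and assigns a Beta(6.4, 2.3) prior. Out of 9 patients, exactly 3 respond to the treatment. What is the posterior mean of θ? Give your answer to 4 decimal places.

Posterior mean ≈ 0.5311

The binomial likelihood is conjugate to the Beta prior: with 3 successes and 6 failures, the posterior is Beta(6.4+3, 2.3+6) = Beta(9.4, 8.3).
Posterior mean = α/(α+β) = 9.4/17.7 = 0.5311.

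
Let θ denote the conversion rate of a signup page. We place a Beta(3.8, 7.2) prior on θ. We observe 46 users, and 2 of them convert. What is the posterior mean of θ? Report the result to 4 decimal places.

The binomial likelihood is conjugate to the Beta prior: with 2 successes and 44 failures, the posterior is Beta(3.8+2, 7.2+44) = Beta(5.8, 51.2).
E[θ | data] = 5.8/(5.8+51.2) = 0.1018.

Posterior mean ≈ 0.1018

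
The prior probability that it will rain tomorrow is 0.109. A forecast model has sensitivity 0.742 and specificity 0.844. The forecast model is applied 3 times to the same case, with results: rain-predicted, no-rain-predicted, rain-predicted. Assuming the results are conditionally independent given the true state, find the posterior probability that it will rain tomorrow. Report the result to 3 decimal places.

Posterior P(H) ≈ 0.458

Let H be the event that it will rain tomorrow; start with P(H) = 0.109. P('rain-predicted'|H) = 0.742, P('rain-predicted'|¬H) = 0.156.
Update on result 1 ('rain-predicted'): P(H) ← 0.742·0.1090 / (0.742·0.1090 + 0.156·0.8910) = 0.080878/0.21987 = 0.3678.
Update on result 2 ('no-rain-predicted'): P(H) ← 0.258·0.3678 / (0.258·0.3678 + 0.844·0.6322) = 0.094902/0.62845 = 0.1510.
Update on result 3 ('rain-predicted'): P(H) ← 0.742·0.1510 / (0.742·0.1510 + 0.156·0.8490) = 0.11205/0.24449 = 0.4583.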